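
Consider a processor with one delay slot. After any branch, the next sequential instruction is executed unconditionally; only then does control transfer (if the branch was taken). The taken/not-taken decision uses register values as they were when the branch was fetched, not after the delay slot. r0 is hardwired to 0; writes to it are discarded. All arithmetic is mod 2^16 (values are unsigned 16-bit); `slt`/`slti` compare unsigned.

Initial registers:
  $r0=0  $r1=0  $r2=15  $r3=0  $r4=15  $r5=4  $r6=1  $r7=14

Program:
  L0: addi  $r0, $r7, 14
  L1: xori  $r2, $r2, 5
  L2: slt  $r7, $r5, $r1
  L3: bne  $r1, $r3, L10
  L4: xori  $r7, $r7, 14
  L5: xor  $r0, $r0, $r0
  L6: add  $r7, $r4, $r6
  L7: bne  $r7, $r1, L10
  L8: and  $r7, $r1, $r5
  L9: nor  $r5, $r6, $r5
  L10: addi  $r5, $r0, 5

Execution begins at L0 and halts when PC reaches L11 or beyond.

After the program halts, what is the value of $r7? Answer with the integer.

0

[0] addi  $r0, $r7, 14  →  {$r0:0, $r1:0, $r2:15, $r3:0, $r4:15, $r5:4, $r6:1, $r7:14}
[1] xori  $r2, $r2, 5  →  {$r0:0, $r1:0, $r2:10, $r3:0, $r4:15, $r5:4, $r6:1, $r7:14}
[2] slt  $r7, $r5, $r1  →  {$r0:0, $r1:0, $r2:10, $r3:0, $r4:15, $r5:4, $r6:1, $r7:0}
[3] bne  $r1, $r3, L10  →  {$r0:0, $r1:0, $r2:10, $r3:0, $r4:15, $r5:4, $r6:1, $r7:0}  ⟨branch fallthrough⟩
[4] xori  $r7, $r7, 14  →  {$r0:0, $r1:0, $r2:10, $r3:0, $r4:15, $r5:4, $r6:1, $r7:14}
[5] xor  $r0, $r0, $r0  →  {$r0:0, $r1:0, $r2:10, $r3:0, $r4:15, $r5:4, $r6:1, $r7:14}
[6] add  $r7, $r4, $r6  →  {$r0:0, $r1:0, $r2:10, $r3:0, $r4:15, $r5:4, $r6:1, $r7:16}
[7] bne  $r7, $r1, L10  →  {$r0:0, $r1:0, $r2:10, $r3:0, $r4:15, $r5:4, $r6:1, $r7:16}  ⟨branch taken⟩
[8] and  $r7, $r1, $r5  →  {$r0:0, $r1:0, $r2:10, $r3:0, $r4:15, $r5:4, $r6:1, $r7:0}
[10] addi  $r5, $r0, 5  →  {$r0:0, $r1:0, $r2:10, $r3:0, $r4:15, $r5:5, $r6:1, $r7:0}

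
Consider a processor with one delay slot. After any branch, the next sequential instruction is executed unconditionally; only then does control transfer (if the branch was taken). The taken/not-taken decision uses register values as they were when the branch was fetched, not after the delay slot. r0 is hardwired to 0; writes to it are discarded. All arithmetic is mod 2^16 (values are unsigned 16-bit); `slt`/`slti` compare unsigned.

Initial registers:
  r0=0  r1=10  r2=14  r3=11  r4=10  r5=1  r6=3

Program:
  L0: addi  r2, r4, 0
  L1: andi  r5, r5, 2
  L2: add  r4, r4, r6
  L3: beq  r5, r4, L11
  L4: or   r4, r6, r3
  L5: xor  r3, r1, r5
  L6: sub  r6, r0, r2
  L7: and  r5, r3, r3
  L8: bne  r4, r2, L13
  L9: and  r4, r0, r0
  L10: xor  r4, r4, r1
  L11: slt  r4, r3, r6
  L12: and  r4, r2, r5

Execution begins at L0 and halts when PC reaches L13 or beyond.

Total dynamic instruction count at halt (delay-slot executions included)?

  step pc=0: addi  r2, r4, 0  regs=(0,10,10,11,10,1,3)
  step pc=1: andi  r5, r5, 2  regs=(0,10,10,11,10,0,3)
  step pc=2: add  r4, r4, r6  regs=(0,10,10,11,13,0,3)
  step pc=3: beq  r5, r4, L11  cond=F  regs=(0,10,10,11,13,0,3)
  step pc=4: or   r4, r6, r3  regs=(0,10,10,11,11,0,3)
  step pc=5: xor  r3, r1, r5  regs=(0,10,10,10,11,0,3)
  step pc=6: sub  r6, r0, r2  regs=(0,10,10,10,11,0,65526)
  step pc=7: and  r5, r3, r3  regs=(0,10,10,10,11,10,65526)
  step pc=8: bne  r4, r2, L13  cond=T  regs=(0,10,10,10,11,10,65526)
  step pc=9: and  r4, r0, r0  regs=(0,10,10,10,0,10,65526)

10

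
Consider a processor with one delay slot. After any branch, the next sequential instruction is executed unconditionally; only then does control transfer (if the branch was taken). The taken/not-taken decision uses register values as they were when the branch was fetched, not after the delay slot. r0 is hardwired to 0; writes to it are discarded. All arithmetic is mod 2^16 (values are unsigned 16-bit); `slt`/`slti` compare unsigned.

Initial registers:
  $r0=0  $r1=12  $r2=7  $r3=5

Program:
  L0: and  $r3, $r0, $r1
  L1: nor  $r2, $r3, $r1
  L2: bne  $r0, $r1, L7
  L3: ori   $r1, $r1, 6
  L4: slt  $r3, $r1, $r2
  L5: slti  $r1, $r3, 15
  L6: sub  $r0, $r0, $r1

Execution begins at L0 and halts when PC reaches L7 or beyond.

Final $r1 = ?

14

#0 and  $r3, $r0, $r1 ; 0/12/7/0
#1 nor  $r2, $r3, $r1 ; 0/12/65523/0
#2 bne  $r0, $r1, L7 ; 0/12/65523/0 ; →target
#3 ori   $r1, $r1, 6 ; 0/14/65523/0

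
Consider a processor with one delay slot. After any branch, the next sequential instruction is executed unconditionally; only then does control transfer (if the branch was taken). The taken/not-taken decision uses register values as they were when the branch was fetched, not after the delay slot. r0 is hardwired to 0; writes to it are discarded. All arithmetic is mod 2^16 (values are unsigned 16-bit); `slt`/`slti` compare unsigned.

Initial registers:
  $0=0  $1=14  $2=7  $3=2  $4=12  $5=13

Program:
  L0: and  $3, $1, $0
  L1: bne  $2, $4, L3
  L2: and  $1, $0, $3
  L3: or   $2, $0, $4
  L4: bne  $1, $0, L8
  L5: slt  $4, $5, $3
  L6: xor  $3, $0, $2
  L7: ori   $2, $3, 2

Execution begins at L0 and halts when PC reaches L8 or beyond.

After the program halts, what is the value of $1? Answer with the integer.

0

PC=0  and  $3, $1, $0        | $0=0 $1=14 $2=7 $3=0 $4=12 $5=13
PC=1  bne  $2, $4, L3        | $0=0 $1=14 $2=7 $3=0 $4=12 $5=13  [TAKEN]
PC=2  and  $1, $0, $3        | $0=0 $1=0 $2=7 $3=0 $4=12 $5=13
PC=3  or   $2, $0, $4        | $0=0 $1=0 $2=12 $3=0 $4=12 $5=13
PC=4  bne  $1, $0, L8        | $0=0 $1=0 $2=12 $3=0 $4=12 $5=13  [not taken]
PC=5  slt  $4, $5, $3        | $0=0 $1=0 $2=12 $3=0 $4=0 $5=13
PC=6  xor  $3, $0, $2        | $0=0 $1=0 $2=12 $3=12 $4=0 $5=13
PC=7  ori   $2, $3, 2        | $0=0 $1=0 $2=14 $3=12 $4=0 $5=13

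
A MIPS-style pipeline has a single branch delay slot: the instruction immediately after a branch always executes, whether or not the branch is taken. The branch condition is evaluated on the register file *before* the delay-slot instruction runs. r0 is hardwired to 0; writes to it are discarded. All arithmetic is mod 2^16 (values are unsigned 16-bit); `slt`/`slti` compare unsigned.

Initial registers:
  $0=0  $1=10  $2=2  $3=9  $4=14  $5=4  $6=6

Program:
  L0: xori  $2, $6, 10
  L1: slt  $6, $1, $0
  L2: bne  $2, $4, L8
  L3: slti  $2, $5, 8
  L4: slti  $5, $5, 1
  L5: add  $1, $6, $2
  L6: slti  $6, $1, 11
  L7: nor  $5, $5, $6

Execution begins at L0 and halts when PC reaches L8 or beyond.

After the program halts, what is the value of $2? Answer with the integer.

[0] xori  $2, $6, 10  →  {$0:0, $1:10, $2:12, $3:9, $4:14, $5:4, $6:6}
[1] slt  $6, $1, $0  →  {$0:0, $1:10, $2:12, $3:9, $4:14, $5:4, $6:0}
[2] bne  $2, $4, L8  →  {$0:0, $1:10, $2:12, $3:9, $4:14, $5:4, $6:0}  ⟨branch taken⟩
[3] slti  $2, $5, 8  →  {$0:0, $1:10, $2:1, $3:9, $4:14, $5:4, $6:0}

1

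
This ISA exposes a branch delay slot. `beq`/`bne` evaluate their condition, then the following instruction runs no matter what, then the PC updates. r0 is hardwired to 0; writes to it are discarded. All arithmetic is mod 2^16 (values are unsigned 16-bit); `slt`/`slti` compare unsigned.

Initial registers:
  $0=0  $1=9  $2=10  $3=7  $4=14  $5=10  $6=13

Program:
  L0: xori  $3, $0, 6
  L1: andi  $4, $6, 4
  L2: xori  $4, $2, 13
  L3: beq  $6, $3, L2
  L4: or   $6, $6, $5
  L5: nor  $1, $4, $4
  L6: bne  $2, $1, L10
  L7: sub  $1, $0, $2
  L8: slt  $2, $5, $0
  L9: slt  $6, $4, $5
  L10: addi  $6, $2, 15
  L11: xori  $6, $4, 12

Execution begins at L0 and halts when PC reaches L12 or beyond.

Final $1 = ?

PC=0  xori  $3, $0, 6        | $0=0 $1=9 $2=10 $3=6 $4=14 $5=10 $6=13
PC=1  andi  $4, $6, 4        | $0=0 $1=9 $2=10 $3=6 $4=4 $5=10 $6=13
PC=2  xori  $4, $2, 13       | $0=0 $1=9 $2=10 $3=6 $4=7 $5=10 $6=13
PC=3  beq  $6, $3, L2        | $0=0 $1=9 $2=10 $3=6 $4=7 $5=10 $6=13  [not taken]
PC=4  or   $6, $6, $5        | $0=0 $1=9 $2=10 $3=6 $4=7 $5=10 $6=15
PC=5  nor  $1, $4, $4        | $0=0 $1=65528 $2=10 $3=6 $4=7 $5=10 $6=15
PC=6  bne  $2, $1, L10       | $0=0 $1=65528 $2=10 $3=6 $4=7 $5=10 $6=15  [TAKEN]
PC=7  sub  $1, $0, $2        | $0=0 $1=65526 $2=10 $3=6 $4=7 $5=10 $6=15
PC=10 addi  $6, $2, 15       | $0=0 $1=65526 $2=10 $3=6 $4=7 $5=10 $6=25
PC=11 xori  $6, $4, 12       | $0=0 $1=65526 $2=10 $3=6 $4=7 $5=10 $6=11

65526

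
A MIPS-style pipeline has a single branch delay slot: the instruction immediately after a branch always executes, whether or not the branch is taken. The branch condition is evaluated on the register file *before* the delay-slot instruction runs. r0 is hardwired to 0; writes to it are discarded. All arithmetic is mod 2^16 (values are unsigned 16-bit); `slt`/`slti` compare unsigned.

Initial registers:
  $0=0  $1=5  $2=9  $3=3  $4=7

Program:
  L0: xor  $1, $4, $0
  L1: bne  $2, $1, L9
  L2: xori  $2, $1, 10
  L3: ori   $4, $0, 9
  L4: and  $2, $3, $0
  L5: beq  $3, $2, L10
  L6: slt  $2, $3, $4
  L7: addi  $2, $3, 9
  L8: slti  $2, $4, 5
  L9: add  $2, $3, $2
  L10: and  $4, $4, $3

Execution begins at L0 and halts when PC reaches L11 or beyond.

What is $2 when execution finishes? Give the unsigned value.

  step pc=0: xor  $1, $4, $0  regs=(0,7,9,3,7)
  step pc=1: bne  $2, $1, L9  cond=T  regs=(0,7,9,3,7)
  step pc=2: xori  $2, $1, 10  regs=(0,7,13,3,7)
  step pc=9: add  $2, $3, $2  regs=(0,7,16,3,7)
  step pc=10: and  $4, $4, $3  regs=(0,7,16,3,3)

16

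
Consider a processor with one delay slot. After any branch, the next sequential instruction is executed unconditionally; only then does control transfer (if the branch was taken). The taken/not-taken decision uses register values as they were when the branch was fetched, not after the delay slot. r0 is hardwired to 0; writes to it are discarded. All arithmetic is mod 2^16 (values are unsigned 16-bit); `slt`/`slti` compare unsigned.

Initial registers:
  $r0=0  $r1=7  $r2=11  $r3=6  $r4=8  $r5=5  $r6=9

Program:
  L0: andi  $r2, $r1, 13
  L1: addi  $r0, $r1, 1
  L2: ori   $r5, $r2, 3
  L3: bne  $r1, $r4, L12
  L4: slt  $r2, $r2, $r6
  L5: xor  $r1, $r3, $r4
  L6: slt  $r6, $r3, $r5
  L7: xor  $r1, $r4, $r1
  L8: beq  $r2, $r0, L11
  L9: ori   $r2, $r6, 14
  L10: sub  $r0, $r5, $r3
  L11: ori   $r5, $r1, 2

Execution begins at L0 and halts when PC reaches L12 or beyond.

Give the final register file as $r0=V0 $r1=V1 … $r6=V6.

  step pc=0: andi  $r2, $r1, 13  regs=(0,7,5,6,8,5,9)
  step pc=1: addi  $r0, $r1, 1  regs=(0,7,5,6,8,5,9)
  step pc=2: ori   $r5, $r2, 3  regs=(0,7,5,6,8,7,9)
  step pc=3: bne  $r1, $r4, L12  cond=T  regs=(0,7,5,6,8,7,9)
  step pc=4: slt  $r2, $r2, $r6  regs=(0,7,1,6,8,7,9)

$r0=0 $r1=7 $r2=1 $r3=6 $r4=8 $r5=7 $r6=9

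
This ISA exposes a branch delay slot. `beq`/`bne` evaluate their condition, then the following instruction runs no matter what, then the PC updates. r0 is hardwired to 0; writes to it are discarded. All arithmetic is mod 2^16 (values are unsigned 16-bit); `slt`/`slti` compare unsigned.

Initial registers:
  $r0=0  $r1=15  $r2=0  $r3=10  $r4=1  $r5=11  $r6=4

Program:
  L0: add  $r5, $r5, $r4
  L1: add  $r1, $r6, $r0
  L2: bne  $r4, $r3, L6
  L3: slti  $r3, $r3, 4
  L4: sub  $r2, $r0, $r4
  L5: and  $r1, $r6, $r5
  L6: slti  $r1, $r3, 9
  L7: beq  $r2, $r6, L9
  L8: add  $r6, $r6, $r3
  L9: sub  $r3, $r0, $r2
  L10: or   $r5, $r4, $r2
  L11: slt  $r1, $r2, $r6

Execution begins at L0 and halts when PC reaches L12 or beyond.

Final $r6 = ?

4

#0 add  $r5, $r5, $r4 ; 0/15/0/10/1/12/4
#1 add  $r1, $r6, $r0 ; 0/4/0/10/1/12/4
#2 bne  $r4, $r3, L6 ; 0/4/0/10/1/12/4 ; →target
#3 slti  $r3, $r3, 4 ; 0/4/0/0/1/12/4
#6 slti  $r1, $r3, 9 ; 0/1/0/0/1/12/4
#7 beq  $r2, $r6, L9 ; 0/1/0/0/1/12/4 ; →fallthru
#8 add  $r6, $r6, $r3 ; 0/1/0/0/1/12/4
#9 sub  $r3, $r0, $r2 ; 0/1/0/0/1/12/4
#10 or   $r5, $r4, $r2 ; 0/1/0/0/1/1/4
#11 slt  $r1, $r2, $r6 ; 0/1/0/0/1/1/4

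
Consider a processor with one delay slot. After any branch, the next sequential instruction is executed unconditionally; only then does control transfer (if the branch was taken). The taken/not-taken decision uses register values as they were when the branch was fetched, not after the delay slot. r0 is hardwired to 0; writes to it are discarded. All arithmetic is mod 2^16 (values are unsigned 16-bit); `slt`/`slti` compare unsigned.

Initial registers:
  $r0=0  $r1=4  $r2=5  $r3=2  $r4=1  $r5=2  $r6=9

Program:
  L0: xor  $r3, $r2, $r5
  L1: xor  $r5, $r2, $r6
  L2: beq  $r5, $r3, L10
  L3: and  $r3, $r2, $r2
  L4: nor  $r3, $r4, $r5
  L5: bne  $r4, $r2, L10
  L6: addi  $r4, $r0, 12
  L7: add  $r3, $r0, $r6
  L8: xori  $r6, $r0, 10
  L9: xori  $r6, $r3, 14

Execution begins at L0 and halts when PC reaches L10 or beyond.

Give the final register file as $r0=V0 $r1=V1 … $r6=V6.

[0] xor  $r3, $r2, $r5  →  {$r0:0, $r1:4, $r2:5, $r3:7, $r4:1, $r5:2, $r6:9}
[1] xor  $r5, $r2, $r6  →  {$r0:0, $r1:4, $r2:5, $r3:7, $r4:1, $r5:12, $r6:9}
[2] beq  $r5, $r3, L10  →  {$r0:0, $r1:4, $r2:5, $r3:7, $r4:1, $r5:12, $r6:9}  ⟨branch fallthrough⟩
[3] and  $r3, $r2, $r2  →  {$r0:0, $r1:4, $r2:5, $r3:5, $r4:1, $r5:12, $r6:9}
[4] nor  $r3, $r4, $r5  →  {$r0:0, $r1:4, $r2:5, $r3:65522, $r4:1, $r5:12, $r6:9}
[5] bne  $r4, $r2, L10  →  {$r0:0, $r1:4, $r2:5, $r3:65522, $r4:1, $r5:12, $r6:9}  ⟨branch taken⟩
[6] addi  $r4, $r0, 12  →  {$r0:0, $r1:4, $r2:5, $r3:65522, $r4:12, $r5:12, $r6:9}

$r0=0 $r1=4 $r2=5 $r3=65522 $r4=12 $r5=12 $r6=9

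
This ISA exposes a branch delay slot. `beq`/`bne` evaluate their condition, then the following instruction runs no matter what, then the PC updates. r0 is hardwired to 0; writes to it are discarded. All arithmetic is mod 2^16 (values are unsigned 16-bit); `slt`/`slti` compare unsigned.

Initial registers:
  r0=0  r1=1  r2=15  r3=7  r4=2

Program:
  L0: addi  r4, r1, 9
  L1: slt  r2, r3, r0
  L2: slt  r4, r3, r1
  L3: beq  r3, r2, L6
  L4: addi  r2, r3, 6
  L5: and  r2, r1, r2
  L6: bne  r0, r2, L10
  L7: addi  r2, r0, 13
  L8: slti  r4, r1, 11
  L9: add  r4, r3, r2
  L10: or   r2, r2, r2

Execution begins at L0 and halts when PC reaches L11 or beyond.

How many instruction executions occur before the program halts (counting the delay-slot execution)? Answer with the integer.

  step pc=0: addi  r4, r1, 9  regs=(0,1,15,7,10)
  step pc=1: slt  r2, r3, r0  regs=(0,1,0,7,10)
  step pc=2: slt  r4, r3, r1  regs=(0,1,0,7,0)
  step pc=3: beq  r3, r2, L6  cond=F  regs=(0,1,0,7,0)
  step pc=4: addi  r2, r3, 6  regs=(0,1,13,7,0)
  step pc=5: and  r2, r1, r2  regs=(0,1,1,7,0)
  step pc=6: bne  r0, r2, L10  cond=T  regs=(0,1,1,7,0)
  step pc=7: addi  r2, r0, 13  regs=(0,1,13,7,0)
  step pc=10: or   r2, r2, r2  regs=(0,1,13,7,0)

9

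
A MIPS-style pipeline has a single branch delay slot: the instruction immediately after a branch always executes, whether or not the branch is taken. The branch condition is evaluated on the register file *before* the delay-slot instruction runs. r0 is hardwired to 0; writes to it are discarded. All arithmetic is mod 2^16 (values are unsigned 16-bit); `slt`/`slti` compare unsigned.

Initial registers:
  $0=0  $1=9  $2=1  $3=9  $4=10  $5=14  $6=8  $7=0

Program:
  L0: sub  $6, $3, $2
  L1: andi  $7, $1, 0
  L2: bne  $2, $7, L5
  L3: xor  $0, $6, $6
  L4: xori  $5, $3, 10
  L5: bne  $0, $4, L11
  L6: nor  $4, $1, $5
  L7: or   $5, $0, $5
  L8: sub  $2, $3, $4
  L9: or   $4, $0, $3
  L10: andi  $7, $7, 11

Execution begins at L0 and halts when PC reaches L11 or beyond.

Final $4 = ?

65520

[0] sub  $6, $3, $2  →  {$0:0, $1:9, $2:1, $3:9, $4:10, $5:14, $6:8, $7:0}
[1] andi  $7, $1, 0  →  {$0:0, $1:9, $2:1, $3:9, $4:10, $5:14, $6:8, $7:0}
[2] bne  $2, $7, L5  →  {$0:0, $1:9, $2:1, $3:9, $4:10, $5:14, $6:8, $7:0}  ⟨branch taken⟩
[3] xor  $0, $6, $6  →  {$0:0, $1:9, $2:1, $3:9, $4:10, $5:14, $6:8, $7:0}
[5] bne  $0, $4, L11  →  {$0:0, $1:9, $2:1, $3:9, $4:10, $5:14, $6:8, $7:0}  ⟨branch taken⟩
[6] nor  $4, $1, $5  →  {$0:0, $1:9, $2:1, $3:9, $4:65520, $5:14, $6:8, $7:0}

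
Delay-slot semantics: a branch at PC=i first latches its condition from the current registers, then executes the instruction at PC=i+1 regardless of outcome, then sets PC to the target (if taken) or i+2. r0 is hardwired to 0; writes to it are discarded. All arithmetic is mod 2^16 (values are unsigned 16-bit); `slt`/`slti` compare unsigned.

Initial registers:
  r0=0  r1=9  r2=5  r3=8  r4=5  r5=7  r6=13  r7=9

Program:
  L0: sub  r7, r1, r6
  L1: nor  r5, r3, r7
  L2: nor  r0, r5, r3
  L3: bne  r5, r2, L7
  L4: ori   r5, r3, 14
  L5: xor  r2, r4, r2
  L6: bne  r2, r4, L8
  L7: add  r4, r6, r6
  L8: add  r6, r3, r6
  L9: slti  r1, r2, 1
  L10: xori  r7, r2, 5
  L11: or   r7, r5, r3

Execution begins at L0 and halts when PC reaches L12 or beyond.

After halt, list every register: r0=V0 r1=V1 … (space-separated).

[0] sub  r7, r1, r6  →  {r0:0, r1:9, r2:5, r3:8, r4:5, r5:7, r6:13, r7:65532}
[1] nor  r5, r3, r7  →  {r0:0, r1:9, r2:5, r3:8, r4:5, r5:3, r6:13, r7:65532}
[2] nor  r0, r5, r3  →  {r0:0, r1:9, r2:5, r3:8, r4:5, r5:3, r6:13, r7:65532}
[3] bne  r5, r2, L7  →  {r0:0, r1:9, r2:5, r3:8, r4:5, r5:3, r6:13, r7:65532}  ⟨branch taken⟩
[4] ori   r5, r3, 14  →  {r0:0, r1:9, r2:5, r3:8, r4:5, r5:14, r6:13, r7:65532}
[7] add  r4, r6, r6  →  {r0:0, r1:9, r2:5, r3:8, r4:26, r5:14, r6:13, r7:65532}
[8] add  r6, r3, r6  →  {r0:0, r1:9, r2:5, r3:8, r4:26, r5:14, r6:21, r7:65532}
[9] slti  r1, r2, 1  →  {r0:0, r1:0, r2:5, r3:8, r4:26, r5:14, r6:21, r7:65532}
[10] xori  r7, r2, 5  →  {r0:0, r1:0, r2:5, r3:8, r4:26, r5:14, r6:21, r7:0}
[11] or   r7, r5, r3  →  {r0:0, r1:0, r2:5, r3:8, r4:26, r5:14, r6:21, r7:14}

r0=0 r1=0 r2=5 r3=8 r4=26 r5=14 r6=21 r7=14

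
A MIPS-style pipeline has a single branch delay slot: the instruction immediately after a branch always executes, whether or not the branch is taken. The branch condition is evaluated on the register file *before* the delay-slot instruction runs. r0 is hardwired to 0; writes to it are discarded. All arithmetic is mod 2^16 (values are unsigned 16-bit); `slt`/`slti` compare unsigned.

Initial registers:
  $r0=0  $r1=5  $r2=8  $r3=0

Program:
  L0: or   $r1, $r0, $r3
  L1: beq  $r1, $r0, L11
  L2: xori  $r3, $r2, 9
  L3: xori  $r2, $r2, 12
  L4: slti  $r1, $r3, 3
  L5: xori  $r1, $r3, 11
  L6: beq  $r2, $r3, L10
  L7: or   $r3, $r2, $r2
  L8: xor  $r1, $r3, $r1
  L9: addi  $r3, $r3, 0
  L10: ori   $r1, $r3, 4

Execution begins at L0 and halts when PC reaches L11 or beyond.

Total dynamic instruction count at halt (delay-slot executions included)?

3

#0 or   $r1, $r0, $r3 ; 0/0/8/0
#1 beq  $r1, $r0, L11 ; 0/0/8/0 ; →target
#2 xori  $r3, $r2, 9 ; 0/0/8/1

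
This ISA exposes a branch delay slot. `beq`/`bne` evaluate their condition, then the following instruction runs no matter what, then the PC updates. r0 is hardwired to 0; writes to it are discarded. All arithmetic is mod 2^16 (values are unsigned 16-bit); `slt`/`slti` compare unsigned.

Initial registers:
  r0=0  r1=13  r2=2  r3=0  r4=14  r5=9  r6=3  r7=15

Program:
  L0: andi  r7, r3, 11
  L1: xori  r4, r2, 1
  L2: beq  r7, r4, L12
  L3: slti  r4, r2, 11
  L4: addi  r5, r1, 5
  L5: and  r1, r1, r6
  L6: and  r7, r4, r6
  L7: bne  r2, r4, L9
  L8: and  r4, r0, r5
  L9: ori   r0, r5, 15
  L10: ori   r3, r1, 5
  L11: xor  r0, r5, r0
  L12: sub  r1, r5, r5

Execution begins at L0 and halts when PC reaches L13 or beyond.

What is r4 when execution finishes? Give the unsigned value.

0

  step pc=0: andi  r7, r3, 11  regs=(0,13,2,0,14,9,3,0)
  step pc=1: xori  r4, r2, 1  regs=(0,13,2,0,3,9,3,0)
  step pc=2: beq  r7, r4, L12  cond=F  regs=(0,13,2,0,3,9,3,0)
  step pc=3: slti  r4, r2, 11  regs=(0,13,2,0,1,9,3,0)
  step pc=4: addi  r5, r1, 5  regs=(0,13,2,0,1,18,3,0)
  step pc=5: and  r1, r1, r6  regs=(0,1,2,0,1,18,3,0)
  step pc=6: and  r7, r4, r6  regs=(0,1,2,0,1,18,3,1)
  step pc=7: bne  r2, r4, L9  cond=T  regs=(0,1,2,0,1,18,3,1)
  step pc=8: and  r4, r0, r5  regs=(0,1,2,0,0,18,3,1)
  step pc=9: ori   r0, r5, 15  regs=(0,1,2,0,0,18,3,1)
  step pc=10: ori   r3, r1, 5  regs=(0,1,2,5,0,18,3,1)
  step pc=11: xor  r0, r5, r0  regs=(0,1,2,5,0,18,3,1)
  step pc=12: sub  r1, r5, r5  regs=(0,0,2,5,0,18,3,1)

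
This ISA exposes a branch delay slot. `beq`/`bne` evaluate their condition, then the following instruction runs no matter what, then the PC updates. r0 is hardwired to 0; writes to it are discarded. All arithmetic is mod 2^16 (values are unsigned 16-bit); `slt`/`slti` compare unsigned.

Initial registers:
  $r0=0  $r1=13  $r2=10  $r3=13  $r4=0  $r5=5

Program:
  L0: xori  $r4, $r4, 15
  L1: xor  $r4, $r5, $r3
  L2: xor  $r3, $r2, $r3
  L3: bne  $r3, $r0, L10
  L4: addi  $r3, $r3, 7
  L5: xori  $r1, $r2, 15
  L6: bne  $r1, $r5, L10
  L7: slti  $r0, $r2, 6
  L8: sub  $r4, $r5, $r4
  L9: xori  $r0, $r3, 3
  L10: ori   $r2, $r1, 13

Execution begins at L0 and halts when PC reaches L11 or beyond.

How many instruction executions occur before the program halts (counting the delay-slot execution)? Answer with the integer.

  step pc=0: xori  $r4, $r4, 15  regs=(0,13,10,13,15,5)
  step pc=1: xor  $r4, $r5, $r3  regs=(0,13,10,13,8,5)
  step pc=2: xor  $r3, $r2, $r3  regs=(0,13,10,7,8,5)
  step pc=3: bne  $r3, $r0, L10  cond=T  regs=(0,13,10,7,8,5)
  step pc=4: addi  $r3, $r3, 7  regs=(0,13,10,14,8,5)
  step pc=10: ori   $r2, $r1, 13  regs=(0,13,13,14,8,5)

6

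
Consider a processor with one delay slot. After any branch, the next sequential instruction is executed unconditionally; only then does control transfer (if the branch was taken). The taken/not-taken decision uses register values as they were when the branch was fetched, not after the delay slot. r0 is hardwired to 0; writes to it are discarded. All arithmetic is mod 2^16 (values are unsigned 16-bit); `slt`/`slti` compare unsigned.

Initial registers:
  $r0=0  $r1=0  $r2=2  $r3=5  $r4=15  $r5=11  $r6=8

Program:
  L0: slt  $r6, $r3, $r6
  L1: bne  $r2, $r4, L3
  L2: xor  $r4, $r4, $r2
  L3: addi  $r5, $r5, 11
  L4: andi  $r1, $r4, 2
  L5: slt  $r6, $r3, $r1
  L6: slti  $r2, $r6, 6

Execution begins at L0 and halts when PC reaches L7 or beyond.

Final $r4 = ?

13

[0] slt  $r6, $r3, $r6  →  {$r0:0, $r1:0, $r2:2, $r3:5, $r4:15, $r5:11, $r6:1}
[1] bne  $r2, $r4, L3  →  {$r0:0, $r1:0, $r2:2, $r3:5, $r4:15, $r5:11, $r6:1}  ⟨branch taken⟩
[2] xor  $r4, $r4, $r2  →  {$r0:0, $r1:0, $r2:2, $r3:5, $r4:13, $r5:11, $r6:1}
[3] addi  $r5, $r5, 11  →  {$r0:0, $r1:0, $r2:2, $r3:5, $r4:13, $r5:22, $r6:1}
[4] andi  $r1, $r4, 2  →  {$r0:0, $r1:0, $r2:2, $r3:5, $r4:13, $r5:22, $r6:1}
[5] slt  $r6, $r3, $r1  →  {$r0:0, $r1:0, $r2:2, $r3:5, $r4:13, $r5:22, $r6:0}
[6] slti  $r2, $r6, 6  →  {$r0:0, $r1:0, $r2:1, $r3:5, $r4:13, $r5:22, $r6:0}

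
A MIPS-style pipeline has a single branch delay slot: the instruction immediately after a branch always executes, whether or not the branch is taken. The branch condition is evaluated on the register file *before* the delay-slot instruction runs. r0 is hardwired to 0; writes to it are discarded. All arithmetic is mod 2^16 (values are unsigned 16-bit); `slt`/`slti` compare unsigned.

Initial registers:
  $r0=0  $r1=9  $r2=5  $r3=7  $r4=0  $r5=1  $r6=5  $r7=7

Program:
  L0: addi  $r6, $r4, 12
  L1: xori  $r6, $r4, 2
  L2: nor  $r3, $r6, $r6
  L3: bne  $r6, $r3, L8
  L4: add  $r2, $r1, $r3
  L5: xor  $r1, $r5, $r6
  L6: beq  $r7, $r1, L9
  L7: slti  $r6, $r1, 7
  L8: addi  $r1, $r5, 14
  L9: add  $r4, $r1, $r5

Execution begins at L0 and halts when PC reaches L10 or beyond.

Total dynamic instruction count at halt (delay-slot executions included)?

7

PC=0  addi  $r6, $r4, 12     | $r0=0 $r1=9 $r2=5 $r3=7 $r4=0 $r5=1 $r6=12 $r7=7
PC=1  xori  $r6, $r4, 2      | $r0=0 $r1=9 $r2=5 $r3=7 $r4=0 $r5=1 $r6=2 $r7=7
PC=2  nor  $r3, $r6, $r6     | $r0=0 $r1=9 $r2=5 $r3=65533 $r4=0 $r5=1 $r6=2 $r7=7
PC=3  bne  $r6, $r3, L8      | $r0=0 $r1=9 $r2=5 $r3=65533 $r4=0 $r5=1 $r6=2 $r7=7  [TAKEN]
PC=4  add  $r2, $r1, $r3     | $r0=0 $r1=9 $r2=6 $r3=65533 $r4=0 $r5=1 $r6=2 $r7=7
PC=8  addi  $r1, $r5, 14     | $r0=0 $r1=15 $r2=6 $r3=65533 $r4=0 $r5=1 $r6=2 $r7=7
PC=9  add  $r4, $r1, $r5     | $r0=0 $r1=15 $r2=6 $r3=65533 $r4=16 $r5=1 $r6=2 $r7=7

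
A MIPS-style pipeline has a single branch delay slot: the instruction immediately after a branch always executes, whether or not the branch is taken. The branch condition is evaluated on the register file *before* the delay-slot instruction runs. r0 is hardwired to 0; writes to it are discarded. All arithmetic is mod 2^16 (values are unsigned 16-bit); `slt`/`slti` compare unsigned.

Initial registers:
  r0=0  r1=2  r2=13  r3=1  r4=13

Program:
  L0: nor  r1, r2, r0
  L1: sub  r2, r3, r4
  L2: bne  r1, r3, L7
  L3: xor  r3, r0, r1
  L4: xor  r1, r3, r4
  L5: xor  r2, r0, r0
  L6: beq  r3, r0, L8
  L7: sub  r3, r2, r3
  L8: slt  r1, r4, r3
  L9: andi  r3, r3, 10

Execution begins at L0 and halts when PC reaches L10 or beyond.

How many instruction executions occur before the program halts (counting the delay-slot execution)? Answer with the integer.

7

  step pc=0: nor  r1, r2, r0  regs=(0,65522,13,1,13)
  step pc=1: sub  r2, r3, r4  regs=(0,65522,65524,1,13)
  step pc=2: bne  r1, r3, L7  cond=T  regs=(0,65522,65524,1,13)
  step pc=3: xor  r3, r0, r1  regs=(0,65522,65524,65522,13)
  step pc=7: sub  r3, r2, r3  regs=(0,65522,65524,2,13)
  step pc=8: slt  r1, r4, r3  regs=(0,0,65524,2,13)
  step pc=9: andi  r3, r3, 10  regs=(0,0,65524,2,13)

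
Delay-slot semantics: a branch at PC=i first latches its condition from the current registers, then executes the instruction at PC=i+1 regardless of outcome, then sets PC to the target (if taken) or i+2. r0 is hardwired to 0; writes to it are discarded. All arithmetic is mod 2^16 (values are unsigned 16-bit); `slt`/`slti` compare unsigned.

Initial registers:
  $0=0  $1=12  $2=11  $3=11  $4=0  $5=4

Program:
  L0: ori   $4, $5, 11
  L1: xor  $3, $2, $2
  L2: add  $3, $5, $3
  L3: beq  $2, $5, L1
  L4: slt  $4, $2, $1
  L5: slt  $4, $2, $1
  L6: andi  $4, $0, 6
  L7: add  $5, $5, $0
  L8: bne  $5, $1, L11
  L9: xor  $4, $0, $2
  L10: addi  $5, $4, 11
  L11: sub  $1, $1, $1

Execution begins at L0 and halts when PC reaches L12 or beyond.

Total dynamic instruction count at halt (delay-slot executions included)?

11

PC=0  ori   $4, $5, 11       | $0=0 $1=12 $2=11 $3=11 $4=15 $5=4
PC=1  xor  $3, $2, $2        | $0=0 $1=12 $2=11 $3=0 $4=15 $5=4
PC=2  add  $3, $5, $3        | $0=0 $1=12 $2=11 $3=4 $4=15 $5=4
PC=3  beq  $2, $5, L1        | $0=0 $1=12 $2=11 $3=4 $4=15 $5=4  [not taken]
PC=4  slt  $4, $2, $1        | $0=0 $1=12 $2=11 $3=4 $4=1 $5=4
PC=5  slt  $4, $2, $1        | $0=0 $1=12 $2=11 $3=4 $4=1 $5=4
PC=6  andi  $4, $0, 6        | $0=0 $1=12 $2=11 $3=4 $4=0 $5=4
PC=7  add  $5, $5, $0        | $0=0 $1=12 $2=11 $3=4 $4=0 $5=4
PC=8  bne  $5, $1, L11       | $0=0 $1=12 $2=11 $3=4 $4=0 $5=4  [TAKEN]
PC=9  xor  $4, $0, $2        | $0=0 $1=12 $2=11 $3=4 $4=11 $5=4
PC=11 sub  $1, $1, $1        | $0=0 $1=0 $2=11 $3=4 $4=11 $5=4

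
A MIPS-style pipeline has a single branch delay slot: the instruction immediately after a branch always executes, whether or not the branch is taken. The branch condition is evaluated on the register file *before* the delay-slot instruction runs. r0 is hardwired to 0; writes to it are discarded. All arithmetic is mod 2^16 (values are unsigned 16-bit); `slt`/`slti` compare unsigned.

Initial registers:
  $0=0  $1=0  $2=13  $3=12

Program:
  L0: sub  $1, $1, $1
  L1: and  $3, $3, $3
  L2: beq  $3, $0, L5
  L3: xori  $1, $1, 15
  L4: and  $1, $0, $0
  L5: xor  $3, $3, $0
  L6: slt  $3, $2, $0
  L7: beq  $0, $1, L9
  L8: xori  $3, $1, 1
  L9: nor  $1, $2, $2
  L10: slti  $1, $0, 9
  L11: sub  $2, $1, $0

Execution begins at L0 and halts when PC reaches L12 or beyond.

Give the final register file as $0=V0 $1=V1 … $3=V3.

PC=0  sub  $1, $1, $1        | $0=0 $1=0 $2=13 $3=12
PC=1  and  $3, $3, $3        | $0=0 $1=0 $2=13 $3=12
PC=2  beq  $3, $0, L5        | $0=0 $1=0 $2=13 $3=12  [not taken]
PC=3  xori  $1, $1, 15       | $0=0 $1=15 $2=13 $3=12
PC=4  and  $1, $0, $0        | $0=0 $1=0 $2=13 $3=12
PC=5  xor  $3, $3, $0        | $0=0 $1=0 $2=13 $3=12
PC=6  slt  $3, $2, $0        | $0=0 $1=0 $2=13 $3=0
PC=7  beq  $0, $1, L9        | $0=0 $1=0 $2=13 $3=0  [TAKEN]
PC=8  xori  $3, $1, 1        | $0=0 $1=0 $2=13 $3=1
PC=9  nor  $1, $2, $2        | $0=0 $1=65522 $2=13 $3=1
PC=10 slti  $1, $0, 9        | $0=0 $1=1 $2=13 $3=1
PC=11 sub  $2, $1, $0        | $0=0 $1=1 $2=1 $3=1

$0=0 $1=1 $2=1 $3=1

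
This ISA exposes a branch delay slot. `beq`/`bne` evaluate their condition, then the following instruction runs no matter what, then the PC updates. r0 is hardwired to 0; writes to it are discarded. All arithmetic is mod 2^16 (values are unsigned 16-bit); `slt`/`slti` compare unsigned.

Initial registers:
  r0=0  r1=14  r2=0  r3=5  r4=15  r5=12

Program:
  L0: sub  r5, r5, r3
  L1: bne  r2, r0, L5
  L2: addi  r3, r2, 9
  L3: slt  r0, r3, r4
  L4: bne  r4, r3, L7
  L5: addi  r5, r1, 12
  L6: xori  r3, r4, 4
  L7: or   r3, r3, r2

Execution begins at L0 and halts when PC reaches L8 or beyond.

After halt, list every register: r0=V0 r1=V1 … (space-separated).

r0=0 r1=14 r2=0 r3=9 r4=15 r5=26

PC=0  sub  r5, r5, r3        | r0=0 r1=14 r2=0 r3=5 r4=15 r5=7
PC=1  bne  r2, r0, L5        | r0=0 r1=14 r2=0 r3=5 r4=15 r5=7  [not taken]
PC=2  addi  r3, r2, 9        | r0=0 r1=14 r2=0 r3=9 r4=15 r5=7
PC=3  slt  r0, r3, r4        | r0=0 r1=14 r2=0 r3=9 r4=15 r5=7
PC=4  bne  r4, r3, L7        | r0=0 r1=14 r2=0 r3=9 r4=15 r5=7  [TAKEN]
PC=5  addi  r5, r1, 12       | r0=0 r1=14 r2=0 r3=9 r4=15 r5=26
PC=7  or   r3, r3, r2        | r0=0 r1=14 r2=0 r3=9 r4=15 r5=26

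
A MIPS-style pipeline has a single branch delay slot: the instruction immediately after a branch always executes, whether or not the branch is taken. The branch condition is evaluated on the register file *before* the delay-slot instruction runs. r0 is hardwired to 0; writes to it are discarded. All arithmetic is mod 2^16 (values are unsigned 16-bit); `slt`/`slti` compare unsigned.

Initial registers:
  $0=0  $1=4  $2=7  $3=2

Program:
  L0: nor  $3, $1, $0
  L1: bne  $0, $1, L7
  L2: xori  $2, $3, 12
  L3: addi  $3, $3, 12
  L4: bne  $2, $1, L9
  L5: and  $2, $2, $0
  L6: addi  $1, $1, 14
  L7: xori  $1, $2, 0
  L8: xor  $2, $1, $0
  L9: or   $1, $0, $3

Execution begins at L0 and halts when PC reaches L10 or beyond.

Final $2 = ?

65527

  step pc=0: nor  $3, $1, $0  regs=(0,4,7,65531)
  step pc=1: bne  $0, $1, L7  cond=T  regs=(0,4,7,65531)
  step pc=2: xori  $2, $3, 12  regs=(0,4,65527,65531)
  step pc=7: xori  $1, $2, 0  regs=(0,65527,65527,65531)
  step pc=8: xor  $2, $1, $0  regs=(0,65527,65527,65531)
  step pc=9: or   $1, $0, $3  regs=(0,65531,65527,65531)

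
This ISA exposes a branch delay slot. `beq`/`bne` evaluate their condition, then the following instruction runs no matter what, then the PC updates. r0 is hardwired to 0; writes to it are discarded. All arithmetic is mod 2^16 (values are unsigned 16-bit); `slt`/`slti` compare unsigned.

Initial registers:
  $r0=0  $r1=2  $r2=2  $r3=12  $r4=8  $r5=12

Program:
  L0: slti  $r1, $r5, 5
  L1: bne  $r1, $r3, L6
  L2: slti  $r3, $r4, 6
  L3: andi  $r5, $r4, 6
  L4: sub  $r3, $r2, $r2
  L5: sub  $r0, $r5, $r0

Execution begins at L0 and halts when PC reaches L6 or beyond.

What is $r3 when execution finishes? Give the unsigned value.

0

PC=0  slti  $r1, $r5, 5      | $r0=0 $r1=0 $r2=2 $r3=12 $r4=8 $r5=12
PC=1  bne  $r1, $r3, L6      | $r0=0 $r1=0 $r2=2 $r3=12 $r4=8 $r5=12  [TAKEN]
PC=2  slti  $r3, $r4, 6      | $r0=0 $r1=0 $r2=2 $r3=0 $r4=8 $r5=12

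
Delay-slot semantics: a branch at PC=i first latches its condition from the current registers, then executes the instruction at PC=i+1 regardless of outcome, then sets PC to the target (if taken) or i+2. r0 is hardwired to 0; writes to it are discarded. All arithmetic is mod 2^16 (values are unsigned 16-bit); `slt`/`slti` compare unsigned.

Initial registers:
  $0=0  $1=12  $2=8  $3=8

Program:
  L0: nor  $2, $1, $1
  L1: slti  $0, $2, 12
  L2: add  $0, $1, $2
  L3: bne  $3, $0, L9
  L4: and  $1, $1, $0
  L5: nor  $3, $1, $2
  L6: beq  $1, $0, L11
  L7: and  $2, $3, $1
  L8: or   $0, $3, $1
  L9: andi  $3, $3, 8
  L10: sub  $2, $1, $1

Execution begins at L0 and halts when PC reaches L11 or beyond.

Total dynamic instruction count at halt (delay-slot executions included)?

7

[0] nor  $2, $1, $1  →  {$0:0, $1:12, $2:65523, $3:8}
[1] slti  $0, $2, 12  →  {$0:0, $1:12, $2:65523, $3:8}
[2] add  $0, $1, $2  →  {$0:0, $1:12, $2:65523, $3:8}
[3] bne  $3, $0, L9  →  {$0:0, $1:12, $2:65523, $3:8}  ⟨branch taken⟩
[4] and  $1, $1, $0  →  {$0:0, $1:0, $2:65523, $3:8}
[9] andi  $3, $3, 8  →  {$0:0, $1:0, $2:65523, $3:8}
[10] sub  $2, $1, $1  →  {$0:0, $1:0, $2:0, $3:8}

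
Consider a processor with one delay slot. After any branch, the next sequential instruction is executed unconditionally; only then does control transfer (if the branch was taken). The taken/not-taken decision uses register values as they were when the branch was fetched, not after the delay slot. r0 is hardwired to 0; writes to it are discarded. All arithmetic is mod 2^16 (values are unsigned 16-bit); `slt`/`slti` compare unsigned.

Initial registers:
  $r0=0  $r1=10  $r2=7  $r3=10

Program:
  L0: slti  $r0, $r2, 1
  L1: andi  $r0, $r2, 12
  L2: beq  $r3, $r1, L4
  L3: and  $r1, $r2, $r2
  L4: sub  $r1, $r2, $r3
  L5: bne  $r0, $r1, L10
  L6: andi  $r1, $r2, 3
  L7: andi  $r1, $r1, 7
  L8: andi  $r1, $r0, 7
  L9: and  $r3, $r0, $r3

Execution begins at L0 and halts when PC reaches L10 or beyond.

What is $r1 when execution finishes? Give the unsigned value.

3

#0 slti  $r0, $r2, 1 ; 0/10/7/10
#1 andi  $r0, $r2, 12 ; 0/10/7/10
#2 beq  $r3, $r1, L4 ; 0/10/7/10 ; →target
#3 and  $r1, $r2, $r2 ; 0/7/7/10
#4 sub  $r1, $r2, $r3 ; 0/65533/7/10
#5 bne  $r0, $r1, L10 ; 0/65533/7/10 ; →target
#6 andi  $r1, $r2, 3 ; 0/3/7/10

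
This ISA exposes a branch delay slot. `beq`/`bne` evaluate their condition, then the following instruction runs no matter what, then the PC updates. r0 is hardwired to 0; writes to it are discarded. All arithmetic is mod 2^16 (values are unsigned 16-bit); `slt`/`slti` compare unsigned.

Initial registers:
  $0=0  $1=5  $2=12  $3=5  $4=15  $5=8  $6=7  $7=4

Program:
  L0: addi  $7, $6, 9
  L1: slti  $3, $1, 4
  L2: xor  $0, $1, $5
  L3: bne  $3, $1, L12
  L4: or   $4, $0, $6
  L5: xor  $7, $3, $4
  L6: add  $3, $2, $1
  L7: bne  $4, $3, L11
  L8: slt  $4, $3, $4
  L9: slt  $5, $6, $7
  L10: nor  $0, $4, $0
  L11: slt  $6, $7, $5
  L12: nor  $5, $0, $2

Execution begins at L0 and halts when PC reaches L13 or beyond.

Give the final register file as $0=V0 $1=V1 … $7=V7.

[0] addi  $7, $6, 9  →  {$0:0, $1:5, $2:12, $3:5, $4:15, $5:8, $6:7, $7:16}
[1] slti  $3, $1, 4  →  {$0:0, $1:5, $2:12, $3:0, $4:15, $5:8, $6:7, $7:16}
[2] xor  $0, $1, $5  →  {$0:0, $1:5, $2:12, $3:0, $4:15, $5:8, $6:7, $7:16}
[3] bne  $3, $1, L12  →  {$0:0, $1:5, $2:12, $3:0, $4:15, $5:8, $6:7, $7:16}  ⟨branch taken⟩
[4] or   $4, $0, $6  →  {$0:0, $1:5, $2:12, $3:0, $4:7, $5:8, $6:7, $7:16}
[12] nor  $5, $0, $2  →  {$0:0, $1:5, $2:12, $3:0, $4:7, $5:65523, $6:7, $7:16}

$0=0 $1=5 $2=12 $3=0 $4=7 $5=65523 $6=7 $7=16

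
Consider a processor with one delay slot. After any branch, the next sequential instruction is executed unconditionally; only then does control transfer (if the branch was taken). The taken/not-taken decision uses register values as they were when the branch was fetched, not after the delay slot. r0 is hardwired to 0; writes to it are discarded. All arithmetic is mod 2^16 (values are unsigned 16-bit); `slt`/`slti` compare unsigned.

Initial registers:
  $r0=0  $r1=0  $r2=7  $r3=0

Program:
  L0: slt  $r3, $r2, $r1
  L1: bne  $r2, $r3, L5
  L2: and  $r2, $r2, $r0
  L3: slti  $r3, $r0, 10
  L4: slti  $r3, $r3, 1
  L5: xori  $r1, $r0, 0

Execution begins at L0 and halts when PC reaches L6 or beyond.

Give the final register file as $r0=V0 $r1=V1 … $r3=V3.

[0] slt  $r3, $r2, $r1  →  {$r0:0, $r1:0, $r2:7, $r3:0}
[1] bne  $r2, $r3, L5  →  {$r0:0, $r1:0, $r2:7, $r3:0}  ⟨branch taken⟩
[2] and  $r2, $r2, $r0  →  {$r0:0, $r1:0, $r2:0, $r3:0}
[5] xori  $r1, $r0, 0  →  {$r0:0, $r1:0, $r2:0, $r3:0}

$r0=0 $r1=0 $r2=0 $r3=0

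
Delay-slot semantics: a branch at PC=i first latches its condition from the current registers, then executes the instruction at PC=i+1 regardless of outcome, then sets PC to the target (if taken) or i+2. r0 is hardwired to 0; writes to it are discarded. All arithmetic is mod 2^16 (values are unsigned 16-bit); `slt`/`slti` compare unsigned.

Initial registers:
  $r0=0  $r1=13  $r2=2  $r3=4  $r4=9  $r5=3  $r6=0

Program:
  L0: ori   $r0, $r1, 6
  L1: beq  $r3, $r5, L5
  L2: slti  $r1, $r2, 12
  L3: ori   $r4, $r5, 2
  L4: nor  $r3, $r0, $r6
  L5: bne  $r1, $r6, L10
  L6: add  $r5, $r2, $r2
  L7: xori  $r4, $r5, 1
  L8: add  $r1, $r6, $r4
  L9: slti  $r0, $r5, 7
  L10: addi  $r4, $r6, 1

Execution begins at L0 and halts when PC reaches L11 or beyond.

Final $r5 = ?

4

[0] ori   $r0, $r1, 6  →  {$r0:0, $r1:13, $r2:2, $r3:4, $r4:9, $r5:3, $r6:0}
[1] beq  $r3, $r5, L5  →  {$r0:0, $r1:13, $r2:2, $r3:4, $r4:9, $r5:3, $r6:0}  ⟨branch fallthrough⟩
[2] slti  $r1, $r2, 12  →  {$r0:0, $r1:1, $r2:2, $r3:4, $r4:9, $r5:3, $r6:0}
[3] ori   $r4, $r5, 2  →  {$r0:0, $r1:1, $r2:2, $r3:4, $r4:3, $r5:3, $r6:0}
[4] nor  $r3, $r0, $r6  →  {$r0:0, $r1:1, $r2:2, $r3:65535, $r4:3, $r5:3, $r6:0}
[5] bne  $r1, $r6, L10  →  {$r0:0, $r1:1, $r2:2, $r3:65535, $r4:3, $r5:3, $r6:0}  ⟨branch taken⟩
[6] add  $r5, $r2, $r2  →  {$r0:0, $r1:1, $r2:2, $r3:65535, $r4:3, $r5:4, $r6:0}
[10] addi  $r4, $r6, 1  →  {$r0:0, $r1:1, $r2:2, $r3:65535, $r4:1, $r5:4, $r6:0}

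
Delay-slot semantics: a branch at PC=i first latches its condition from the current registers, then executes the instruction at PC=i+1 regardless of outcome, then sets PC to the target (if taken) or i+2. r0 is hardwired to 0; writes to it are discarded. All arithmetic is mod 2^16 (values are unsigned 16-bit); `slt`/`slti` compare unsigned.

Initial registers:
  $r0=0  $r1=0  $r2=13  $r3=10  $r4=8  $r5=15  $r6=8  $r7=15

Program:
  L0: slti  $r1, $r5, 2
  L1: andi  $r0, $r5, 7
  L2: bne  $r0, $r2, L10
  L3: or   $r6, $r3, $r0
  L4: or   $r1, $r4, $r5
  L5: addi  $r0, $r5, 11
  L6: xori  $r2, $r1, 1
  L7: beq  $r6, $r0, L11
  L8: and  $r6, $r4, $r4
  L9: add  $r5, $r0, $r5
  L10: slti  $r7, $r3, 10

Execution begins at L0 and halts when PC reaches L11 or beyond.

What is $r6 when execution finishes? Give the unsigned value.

PC=0  slti  $r1, $r5, 2      | $r0=0 $r1=0 $r2=13 $r3=10 $r4=8 $r5=15 $r6=8 $r7=15
PC=1  andi  $r0, $r5, 7      | $r0=0 $r1=0 $r2=13 $r3=10 $r4=8 $r5=15 $r6=8 $r7=15
PC=2  bne  $r0, $r2, L10     | $r0=0 $r1=0 $r2=13 $r3=10 $r4=8 $r5=15 $r6=8 $r7=15  [TAKEN]
PC=3  or   $r6, $r3, $r0     | $r0=0 $r1=0 $r2=13 $r3=10 $r4=8 $r5=15 $r6=10 $r7=15
PC=10 slti  $r7, $r3, 10     | $r0=0 $r1=0 $r2=13 $r3=10 $r4=8 $r5=15 $r6=10 $r7=0

10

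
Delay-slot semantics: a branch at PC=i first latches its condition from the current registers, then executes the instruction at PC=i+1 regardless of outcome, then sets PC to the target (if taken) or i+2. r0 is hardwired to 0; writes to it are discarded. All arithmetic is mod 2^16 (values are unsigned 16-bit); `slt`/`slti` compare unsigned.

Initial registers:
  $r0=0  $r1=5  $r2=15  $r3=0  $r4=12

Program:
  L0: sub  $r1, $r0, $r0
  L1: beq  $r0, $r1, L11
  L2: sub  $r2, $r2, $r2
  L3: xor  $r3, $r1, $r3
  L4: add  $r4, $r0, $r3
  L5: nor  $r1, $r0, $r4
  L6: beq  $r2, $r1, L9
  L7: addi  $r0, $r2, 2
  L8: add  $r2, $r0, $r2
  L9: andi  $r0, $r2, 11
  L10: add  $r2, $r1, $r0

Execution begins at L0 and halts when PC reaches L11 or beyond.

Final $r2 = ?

#0 sub  $r1, $r0, $r0 ; 0/0/15/0/12
#1 beq  $r0, $r1, L11 ; 0/0/15/0/12 ; →target
#2 sub  $r2, $r2, $r2 ; 0/0/0/0/12

0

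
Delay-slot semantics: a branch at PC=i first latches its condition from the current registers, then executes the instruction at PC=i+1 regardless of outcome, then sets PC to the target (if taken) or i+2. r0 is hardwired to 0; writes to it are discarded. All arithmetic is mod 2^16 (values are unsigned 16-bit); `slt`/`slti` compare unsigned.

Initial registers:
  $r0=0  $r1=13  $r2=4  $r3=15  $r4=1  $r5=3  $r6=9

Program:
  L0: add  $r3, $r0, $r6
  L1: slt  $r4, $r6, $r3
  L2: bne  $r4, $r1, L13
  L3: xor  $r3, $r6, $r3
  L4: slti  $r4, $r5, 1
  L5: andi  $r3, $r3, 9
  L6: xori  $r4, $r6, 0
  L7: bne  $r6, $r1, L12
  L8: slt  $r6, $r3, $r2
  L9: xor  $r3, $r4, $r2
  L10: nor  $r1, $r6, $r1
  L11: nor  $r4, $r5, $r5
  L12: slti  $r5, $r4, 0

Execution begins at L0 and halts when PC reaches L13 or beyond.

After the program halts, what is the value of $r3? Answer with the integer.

PC=0  add  $r3, $r0, $r6     | $r0=0 $r1=13 $r2=4 $r3=9 $r4=1 $r5=3 $r6=9
PC=1  slt  $r4, $r6, $r3     | $r0=0 $r1=13 $r2=4 $r3=9 $r4=0 $r5=3 $r6=9
PC=2  bne  $r4, $r1, L13     | $r0=0 $r1=13 $r2=4 $r3=9 $r4=0 $r5=3 $r6=9  [TAKEN]
PC=3  xor  $r3, $r6, $r3     | $r0=0 $r1=13 $r2=4 $r3=0 $r4=0 $r5=3 $r6=9

0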